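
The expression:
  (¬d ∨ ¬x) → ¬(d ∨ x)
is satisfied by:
  {d: False, x: False}
  {x: True, d: True}


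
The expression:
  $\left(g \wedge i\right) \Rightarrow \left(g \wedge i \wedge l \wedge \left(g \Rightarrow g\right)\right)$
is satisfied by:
  {l: True, g: False, i: False}
  {g: False, i: False, l: False}
  {i: True, l: True, g: False}
  {i: True, g: False, l: False}
  {l: True, g: True, i: False}
  {g: True, l: False, i: False}
  {i: True, g: True, l: True}


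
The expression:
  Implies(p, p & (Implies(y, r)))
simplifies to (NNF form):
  r | ~p | ~y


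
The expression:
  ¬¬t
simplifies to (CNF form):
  t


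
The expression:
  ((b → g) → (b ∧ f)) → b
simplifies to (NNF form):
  True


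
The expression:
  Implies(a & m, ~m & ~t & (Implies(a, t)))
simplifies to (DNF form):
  ~a | ~m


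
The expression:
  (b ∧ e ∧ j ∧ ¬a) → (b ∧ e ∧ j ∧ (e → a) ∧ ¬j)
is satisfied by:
  {a: True, e: False, b: False, j: False}
  {a: False, e: False, b: False, j: False}
  {j: True, a: True, e: False, b: False}
  {j: True, a: False, e: False, b: False}
  {a: True, b: True, j: False, e: False}
  {b: True, j: False, e: False, a: False}
  {j: True, b: True, a: True, e: False}
  {j: True, b: True, a: False, e: False}
  {a: True, e: True, j: False, b: False}
  {e: True, j: False, b: False, a: False}
  {a: True, j: True, e: True, b: False}
  {j: True, e: True, a: False, b: False}
  {a: True, b: True, e: True, j: False}
  {b: True, e: True, j: False, a: False}
  {j: True, b: True, e: True, a: True}


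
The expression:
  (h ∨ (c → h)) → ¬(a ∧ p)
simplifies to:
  (c ∧ ¬h) ∨ ¬a ∨ ¬p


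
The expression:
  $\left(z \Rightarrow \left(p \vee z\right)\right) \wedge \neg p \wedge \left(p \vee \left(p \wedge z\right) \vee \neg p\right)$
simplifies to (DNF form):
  $\neg p$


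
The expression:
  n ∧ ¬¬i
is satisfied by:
  {i: True, n: True}


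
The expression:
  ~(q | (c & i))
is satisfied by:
  {q: False, c: False, i: False}
  {i: True, q: False, c: False}
  {c: True, q: False, i: False}


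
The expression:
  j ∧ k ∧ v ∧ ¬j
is never true.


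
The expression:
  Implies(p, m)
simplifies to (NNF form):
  m | ~p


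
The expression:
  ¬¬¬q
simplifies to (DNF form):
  ¬q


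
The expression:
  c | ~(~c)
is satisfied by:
  {c: True}


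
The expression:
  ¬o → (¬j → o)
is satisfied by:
  {o: True, j: True}
  {o: True, j: False}
  {j: True, o: False}


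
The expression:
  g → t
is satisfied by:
  {t: True, g: False}
  {g: False, t: False}
  {g: True, t: True}


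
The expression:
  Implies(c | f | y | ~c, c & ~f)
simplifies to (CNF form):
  c & ~f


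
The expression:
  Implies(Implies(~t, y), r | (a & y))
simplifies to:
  r | (a & y) | (~t & ~y)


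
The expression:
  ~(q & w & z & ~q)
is always true.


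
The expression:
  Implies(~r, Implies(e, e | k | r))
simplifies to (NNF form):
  True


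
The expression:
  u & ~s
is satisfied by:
  {u: True, s: False}


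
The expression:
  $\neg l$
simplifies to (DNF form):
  $\neg l$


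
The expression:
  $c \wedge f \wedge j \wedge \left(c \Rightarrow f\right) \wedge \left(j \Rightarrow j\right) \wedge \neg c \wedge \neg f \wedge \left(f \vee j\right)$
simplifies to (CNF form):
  $\text{False}$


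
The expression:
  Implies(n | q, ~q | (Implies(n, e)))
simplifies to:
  e | ~n | ~q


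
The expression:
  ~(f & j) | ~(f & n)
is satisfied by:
  {n: False, j: False, f: False}
  {f: True, n: False, j: False}
  {j: True, n: False, f: False}
  {f: True, j: True, n: False}
  {n: True, f: False, j: False}
  {f: True, n: True, j: False}
  {j: True, n: True, f: False}


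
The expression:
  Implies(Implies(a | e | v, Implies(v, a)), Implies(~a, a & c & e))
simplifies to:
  a | v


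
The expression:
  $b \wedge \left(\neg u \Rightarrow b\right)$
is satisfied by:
  {b: True}


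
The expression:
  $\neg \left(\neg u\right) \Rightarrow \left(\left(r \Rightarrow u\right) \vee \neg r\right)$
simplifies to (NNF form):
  $\text{True}$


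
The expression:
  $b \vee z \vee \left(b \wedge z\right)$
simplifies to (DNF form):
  $b \vee z$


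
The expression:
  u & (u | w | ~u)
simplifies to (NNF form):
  u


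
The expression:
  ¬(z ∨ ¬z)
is never true.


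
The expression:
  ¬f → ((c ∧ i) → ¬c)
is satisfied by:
  {f: True, c: False, i: False}
  {f: False, c: False, i: False}
  {i: True, f: True, c: False}
  {i: True, f: False, c: False}
  {c: True, f: True, i: False}
  {c: True, f: False, i: False}
  {c: True, i: True, f: True}


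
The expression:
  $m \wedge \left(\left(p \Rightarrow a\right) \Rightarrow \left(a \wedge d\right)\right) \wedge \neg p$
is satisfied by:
  {a: True, m: True, d: True, p: False}


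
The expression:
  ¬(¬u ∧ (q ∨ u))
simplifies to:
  u ∨ ¬q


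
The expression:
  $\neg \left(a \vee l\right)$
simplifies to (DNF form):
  $\neg a \wedge \neg l$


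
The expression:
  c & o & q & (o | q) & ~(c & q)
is never true.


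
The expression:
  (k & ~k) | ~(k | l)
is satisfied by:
  {l: False, k: False}


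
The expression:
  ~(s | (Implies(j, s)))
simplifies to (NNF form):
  j & ~s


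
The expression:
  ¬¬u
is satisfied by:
  {u: True}


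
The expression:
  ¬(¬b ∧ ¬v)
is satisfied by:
  {b: True, v: True}
  {b: True, v: False}
  {v: True, b: False}


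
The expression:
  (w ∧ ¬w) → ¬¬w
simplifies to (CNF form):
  True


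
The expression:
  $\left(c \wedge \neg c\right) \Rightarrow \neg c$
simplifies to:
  $\text{True}$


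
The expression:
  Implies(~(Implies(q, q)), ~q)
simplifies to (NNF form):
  True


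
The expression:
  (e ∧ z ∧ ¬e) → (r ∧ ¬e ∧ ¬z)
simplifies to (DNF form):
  True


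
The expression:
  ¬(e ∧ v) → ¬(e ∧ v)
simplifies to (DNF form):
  True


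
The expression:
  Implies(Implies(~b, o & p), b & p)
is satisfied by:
  {p: False, b: False, o: False}
  {o: True, p: False, b: False}
  {p: True, o: False, b: False}
  {b: True, p: True, o: False}
  {b: True, o: True, p: True}


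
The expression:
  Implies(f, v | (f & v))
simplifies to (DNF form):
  v | ~f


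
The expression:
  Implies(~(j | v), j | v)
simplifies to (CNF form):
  j | v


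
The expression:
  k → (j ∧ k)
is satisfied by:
  {j: True, k: False}
  {k: False, j: False}
  {k: True, j: True}


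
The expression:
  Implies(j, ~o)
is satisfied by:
  {o: False, j: False}
  {j: True, o: False}
  {o: True, j: False}


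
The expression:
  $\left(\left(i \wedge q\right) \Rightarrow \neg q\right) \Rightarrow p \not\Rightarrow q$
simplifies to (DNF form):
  $\left(i \wedge q\right) \vee \left(p \wedge \neg q\right)$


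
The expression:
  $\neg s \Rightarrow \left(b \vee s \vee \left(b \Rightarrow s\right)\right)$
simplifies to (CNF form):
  $\text{True}$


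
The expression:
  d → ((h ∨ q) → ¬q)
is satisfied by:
  {q: False, d: False}
  {d: True, q: False}
  {q: True, d: False}


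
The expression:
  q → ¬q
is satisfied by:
  {q: False}


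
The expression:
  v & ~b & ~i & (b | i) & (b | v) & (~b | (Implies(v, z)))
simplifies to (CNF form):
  False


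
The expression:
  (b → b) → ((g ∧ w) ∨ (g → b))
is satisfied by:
  {b: True, w: True, g: False}
  {b: True, g: False, w: False}
  {w: True, g: False, b: False}
  {w: False, g: False, b: False}
  {b: True, w: True, g: True}
  {b: True, g: True, w: False}
  {w: True, g: True, b: False}


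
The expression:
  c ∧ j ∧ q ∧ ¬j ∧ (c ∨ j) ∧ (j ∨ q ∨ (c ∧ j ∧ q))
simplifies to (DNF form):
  False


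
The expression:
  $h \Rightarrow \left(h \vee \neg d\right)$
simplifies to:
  $\text{True}$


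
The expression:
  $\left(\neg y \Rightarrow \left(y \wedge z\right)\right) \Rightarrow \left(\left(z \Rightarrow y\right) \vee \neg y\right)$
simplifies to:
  $\text{True}$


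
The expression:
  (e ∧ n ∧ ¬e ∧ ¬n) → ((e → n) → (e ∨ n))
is always true.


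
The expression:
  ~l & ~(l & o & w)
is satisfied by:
  {l: False}


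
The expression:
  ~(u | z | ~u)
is never true.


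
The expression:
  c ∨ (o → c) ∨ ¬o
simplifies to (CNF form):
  c ∨ ¬o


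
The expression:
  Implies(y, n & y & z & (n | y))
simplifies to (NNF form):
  ~y | (n & z)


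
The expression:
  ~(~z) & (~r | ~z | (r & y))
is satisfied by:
  {z: True, y: True, r: False}
  {z: True, y: False, r: False}
  {z: True, r: True, y: True}


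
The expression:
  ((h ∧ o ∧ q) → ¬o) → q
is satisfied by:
  {q: True}


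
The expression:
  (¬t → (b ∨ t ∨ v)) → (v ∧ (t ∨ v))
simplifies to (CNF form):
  (v ∨ ¬b) ∧ (v ∨ ¬t)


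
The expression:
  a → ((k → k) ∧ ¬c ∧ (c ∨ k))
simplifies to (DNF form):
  (k ∧ ¬c) ∨ ¬a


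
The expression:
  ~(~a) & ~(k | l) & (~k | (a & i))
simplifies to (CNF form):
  a & ~k & ~l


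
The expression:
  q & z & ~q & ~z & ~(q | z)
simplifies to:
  False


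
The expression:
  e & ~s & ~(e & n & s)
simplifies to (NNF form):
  e & ~s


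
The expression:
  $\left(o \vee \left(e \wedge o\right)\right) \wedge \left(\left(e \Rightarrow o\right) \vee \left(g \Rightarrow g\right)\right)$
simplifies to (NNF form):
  $o$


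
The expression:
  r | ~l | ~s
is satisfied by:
  {r: True, l: False, s: False}
  {l: False, s: False, r: False}
  {r: True, s: True, l: False}
  {s: True, l: False, r: False}
  {r: True, l: True, s: False}
  {l: True, r: False, s: False}
  {r: True, s: True, l: True}


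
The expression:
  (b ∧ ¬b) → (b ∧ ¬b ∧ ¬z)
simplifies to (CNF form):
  True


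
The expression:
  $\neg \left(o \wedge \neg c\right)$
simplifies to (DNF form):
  $c \vee \neg o$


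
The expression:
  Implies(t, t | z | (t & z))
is always true.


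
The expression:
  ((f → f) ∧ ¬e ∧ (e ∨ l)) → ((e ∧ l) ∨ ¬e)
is always true.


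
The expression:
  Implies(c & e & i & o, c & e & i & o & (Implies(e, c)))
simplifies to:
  True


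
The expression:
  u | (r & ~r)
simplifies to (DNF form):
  u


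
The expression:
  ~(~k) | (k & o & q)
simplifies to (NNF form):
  k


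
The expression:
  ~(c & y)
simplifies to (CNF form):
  ~c | ~y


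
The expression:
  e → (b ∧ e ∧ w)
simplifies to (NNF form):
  (b ∧ w) ∨ ¬e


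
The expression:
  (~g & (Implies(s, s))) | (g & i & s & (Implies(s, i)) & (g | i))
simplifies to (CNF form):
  (i | ~g) & (s | ~g)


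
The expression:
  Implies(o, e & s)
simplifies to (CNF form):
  (e | ~o) & (s | ~o)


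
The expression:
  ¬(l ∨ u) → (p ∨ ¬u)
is always true.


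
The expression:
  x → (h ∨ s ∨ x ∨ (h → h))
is always true.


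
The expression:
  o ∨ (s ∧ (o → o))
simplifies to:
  o ∨ s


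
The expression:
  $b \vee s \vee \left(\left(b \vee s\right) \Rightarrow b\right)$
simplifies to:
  $\text{True}$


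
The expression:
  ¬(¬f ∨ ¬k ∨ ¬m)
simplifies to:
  f ∧ k ∧ m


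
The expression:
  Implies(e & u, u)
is always true.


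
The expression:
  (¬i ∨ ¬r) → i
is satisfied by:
  {i: True}


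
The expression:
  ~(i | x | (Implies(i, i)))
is never true.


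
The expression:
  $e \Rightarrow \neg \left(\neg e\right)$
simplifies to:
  $\text{True}$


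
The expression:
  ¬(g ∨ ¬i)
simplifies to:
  i ∧ ¬g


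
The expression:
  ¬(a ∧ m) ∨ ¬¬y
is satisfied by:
  {y: True, m: False, a: False}
  {m: False, a: False, y: False}
  {y: True, a: True, m: False}
  {a: True, m: False, y: False}
  {y: True, m: True, a: False}
  {m: True, y: False, a: False}
  {y: True, a: True, m: True}


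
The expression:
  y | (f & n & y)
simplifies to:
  y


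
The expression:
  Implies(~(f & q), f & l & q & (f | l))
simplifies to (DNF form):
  f & q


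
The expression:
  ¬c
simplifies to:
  ¬c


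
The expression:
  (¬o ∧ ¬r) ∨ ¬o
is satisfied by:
  {o: False}


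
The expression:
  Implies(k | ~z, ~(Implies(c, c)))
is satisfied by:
  {z: True, k: False}


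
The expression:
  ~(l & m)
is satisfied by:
  {l: False, m: False}
  {m: True, l: False}
  {l: True, m: False}


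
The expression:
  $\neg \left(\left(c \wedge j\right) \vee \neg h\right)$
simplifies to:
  $h \wedge \left(\neg c \vee \neg j\right)$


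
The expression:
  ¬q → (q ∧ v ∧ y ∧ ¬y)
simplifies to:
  q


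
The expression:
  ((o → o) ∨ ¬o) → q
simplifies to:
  q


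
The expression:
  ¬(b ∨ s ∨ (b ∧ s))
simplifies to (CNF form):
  ¬b ∧ ¬s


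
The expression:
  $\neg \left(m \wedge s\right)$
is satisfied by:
  {s: False, m: False}
  {m: True, s: False}
  {s: True, m: False}


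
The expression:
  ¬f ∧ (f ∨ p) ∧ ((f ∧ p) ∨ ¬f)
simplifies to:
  p ∧ ¬f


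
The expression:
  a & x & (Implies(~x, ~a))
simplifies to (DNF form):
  a & x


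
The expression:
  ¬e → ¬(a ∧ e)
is always true.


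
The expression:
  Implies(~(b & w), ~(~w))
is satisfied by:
  {w: True}


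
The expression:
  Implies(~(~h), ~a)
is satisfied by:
  {h: False, a: False}
  {a: True, h: False}
  {h: True, a: False}


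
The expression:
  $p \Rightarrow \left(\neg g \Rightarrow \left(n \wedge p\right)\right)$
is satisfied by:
  {n: True, g: True, p: False}
  {n: True, p: False, g: False}
  {g: True, p: False, n: False}
  {g: False, p: False, n: False}
  {n: True, g: True, p: True}
  {n: True, p: True, g: False}
  {g: True, p: True, n: False}


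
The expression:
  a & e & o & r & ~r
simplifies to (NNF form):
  False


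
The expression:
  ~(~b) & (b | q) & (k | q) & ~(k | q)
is never true.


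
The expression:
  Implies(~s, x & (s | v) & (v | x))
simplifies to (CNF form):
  (s | v) & (s | x)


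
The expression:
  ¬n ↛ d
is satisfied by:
  {d: True, n: False}
  {n: False, d: False}
  {n: True, d: True}


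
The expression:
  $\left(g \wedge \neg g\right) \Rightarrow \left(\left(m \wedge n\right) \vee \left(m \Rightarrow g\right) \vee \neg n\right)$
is always true.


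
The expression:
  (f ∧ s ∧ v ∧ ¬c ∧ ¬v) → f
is always true.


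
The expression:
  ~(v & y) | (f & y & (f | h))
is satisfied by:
  {f: True, v: False, y: False}
  {f: False, v: False, y: False}
  {y: True, f: True, v: False}
  {y: True, f: False, v: False}
  {v: True, f: True, y: False}
  {v: True, f: False, y: False}
  {v: True, y: True, f: True}


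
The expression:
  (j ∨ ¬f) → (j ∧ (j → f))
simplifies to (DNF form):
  f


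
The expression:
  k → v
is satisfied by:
  {v: True, k: False}
  {k: False, v: False}
  {k: True, v: True}


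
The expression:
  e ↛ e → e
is always true.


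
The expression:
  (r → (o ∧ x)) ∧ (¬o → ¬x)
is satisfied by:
  {o: True, r: False, x: False}
  {r: False, x: False, o: False}
  {x: True, o: True, r: False}
  {x: True, r: True, o: True}


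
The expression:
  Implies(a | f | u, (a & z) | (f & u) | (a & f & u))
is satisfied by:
  {a: True, u: True, z: True, f: True}
  {a: True, u: True, z: True, f: False}
  {a: True, u: True, f: True, z: False}
  {a: True, z: True, f: True, u: False}
  {a: True, z: True, f: False, u: False}
  {z: True, u: True, f: True, a: False}
  {z: False, u: True, f: True, a: False}
  {z: True, a: False, f: False, u: False}
  {a: False, f: False, z: False, u: False}


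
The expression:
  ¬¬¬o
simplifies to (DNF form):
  ¬o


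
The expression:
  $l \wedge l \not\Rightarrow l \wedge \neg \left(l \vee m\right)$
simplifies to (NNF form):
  $\text{False}$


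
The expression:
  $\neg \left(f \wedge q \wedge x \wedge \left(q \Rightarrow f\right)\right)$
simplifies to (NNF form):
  $\neg f \vee \neg q \vee \neg x$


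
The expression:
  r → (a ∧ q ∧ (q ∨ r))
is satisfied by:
  {a: True, q: True, r: False}
  {a: True, q: False, r: False}
  {q: True, a: False, r: False}
  {a: False, q: False, r: False}
  {r: True, a: True, q: True}


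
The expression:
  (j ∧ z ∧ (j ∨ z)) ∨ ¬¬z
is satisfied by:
  {z: True}


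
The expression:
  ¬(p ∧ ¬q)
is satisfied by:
  {q: True, p: False}
  {p: False, q: False}
  {p: True, q: True}


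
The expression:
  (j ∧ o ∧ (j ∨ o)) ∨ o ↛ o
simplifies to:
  j ∧ o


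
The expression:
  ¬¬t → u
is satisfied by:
  {u: True, t: False}
  {t: False, u: False}
  {t: True, u: True}


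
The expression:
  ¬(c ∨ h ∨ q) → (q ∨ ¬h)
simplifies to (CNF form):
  True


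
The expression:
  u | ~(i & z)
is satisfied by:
  {u: True, z: False, i: False}
  {u: False, z: False, i: False}
  {i: True, u: True, z: False}
  {i: True, u: False, z: False}
  {z: True, u: True, i: False}
  {z: True, u: False, i: False}
  {z: True, i: True, u: True}


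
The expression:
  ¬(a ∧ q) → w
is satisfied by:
  {a: True, w: True, q: True}
  {a: True, w: True, q: False}
  {w: True, q: True, a: False}
  {w: True, q: False, a: False}
  {a: True, q: True, w: False}


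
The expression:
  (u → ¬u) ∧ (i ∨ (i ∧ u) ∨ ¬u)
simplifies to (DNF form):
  ¬u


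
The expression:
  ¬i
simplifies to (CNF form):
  ¬i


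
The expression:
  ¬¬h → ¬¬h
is always true.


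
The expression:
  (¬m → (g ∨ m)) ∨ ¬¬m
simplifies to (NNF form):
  g ∨ m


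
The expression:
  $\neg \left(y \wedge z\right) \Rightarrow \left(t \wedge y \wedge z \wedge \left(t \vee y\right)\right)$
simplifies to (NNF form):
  $y \wedge z$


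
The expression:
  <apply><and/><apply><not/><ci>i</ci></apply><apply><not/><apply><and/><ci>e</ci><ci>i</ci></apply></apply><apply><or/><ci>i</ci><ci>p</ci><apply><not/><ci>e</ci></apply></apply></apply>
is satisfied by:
  {p: True, i: False, e: False}
  {i: False, e: False, p: False}
  {p: True, e: True, i: False}


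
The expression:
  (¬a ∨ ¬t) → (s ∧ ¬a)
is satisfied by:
  {t: True, s: True, a: False}
  {s: True, a: False, t: False}
  {a: True, t: True, s: True}
  {a: True, t: True, s: False}


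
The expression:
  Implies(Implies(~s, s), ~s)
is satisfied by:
  {s: False}


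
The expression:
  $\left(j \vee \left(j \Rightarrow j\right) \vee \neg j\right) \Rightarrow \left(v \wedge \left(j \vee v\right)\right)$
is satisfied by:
  {v: True}


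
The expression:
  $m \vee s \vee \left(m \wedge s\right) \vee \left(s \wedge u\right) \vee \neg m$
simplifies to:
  $\text{True}$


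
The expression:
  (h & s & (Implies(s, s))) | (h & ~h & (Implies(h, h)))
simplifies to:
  h & s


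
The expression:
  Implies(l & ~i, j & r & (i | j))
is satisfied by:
  {i: True, j: True, r: True, l: False}
  {i: True, j: True, r: False, l: False}
  {i: True, r: True, l: False, j: False}
  {i: True, r: False, l: False, j: False}
  {j: True, r: True, l: False, i: False}
  {j: True, r: False, l: False, i: False}
  {r: True, j: False, l: False, i: False}
  {r: False, j: False, l: False, i: False}
  {i: True, j: True, l: True, r: True}
  {i: True, j: True, l: True, r: False}
  {i: True, l: True, r: True, j: False}
  {i: True, l: True, r: False, j: False}
  {j: True, l: True, r: True, i: False}


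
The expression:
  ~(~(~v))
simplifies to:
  ~v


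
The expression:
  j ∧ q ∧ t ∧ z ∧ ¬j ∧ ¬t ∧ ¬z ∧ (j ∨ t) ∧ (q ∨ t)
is never true.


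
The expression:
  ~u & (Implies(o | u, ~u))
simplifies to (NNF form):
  ~u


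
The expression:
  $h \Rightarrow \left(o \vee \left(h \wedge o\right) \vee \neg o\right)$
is always true.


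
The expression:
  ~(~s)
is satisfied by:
  {s: True}


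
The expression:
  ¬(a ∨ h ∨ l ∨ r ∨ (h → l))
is never true.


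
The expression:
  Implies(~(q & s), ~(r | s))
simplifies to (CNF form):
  (q | ~r) & (q | ~s) & (s | ~r) & (s | ~s)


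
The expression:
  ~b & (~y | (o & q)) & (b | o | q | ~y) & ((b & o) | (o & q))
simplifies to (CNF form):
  o & q & ~b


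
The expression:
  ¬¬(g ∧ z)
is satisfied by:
  {z: True, g: True}


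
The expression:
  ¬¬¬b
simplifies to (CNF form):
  ¬b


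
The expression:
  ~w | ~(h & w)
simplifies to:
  ~h | ~w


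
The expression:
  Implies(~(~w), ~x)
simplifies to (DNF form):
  ~w | ~x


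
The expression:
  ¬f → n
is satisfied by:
  {n: True, f: True}
  {n: True, f: False}
  {f: True, n: False}


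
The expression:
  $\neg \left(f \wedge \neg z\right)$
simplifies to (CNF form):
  $z \vee \neg f$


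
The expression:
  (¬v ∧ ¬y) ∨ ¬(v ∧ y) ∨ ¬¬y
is always true.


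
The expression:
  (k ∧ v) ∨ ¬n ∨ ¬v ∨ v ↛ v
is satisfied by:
  {k: True, v: False, n: False}
  {v: False, n: False, k: False}
  {n: True, k: True, v: False}
  {n: True, v: False, k: False}
  {k: True, v: True, n: False}
  {v: True, k: False, n: False}
  {n: True, v: True, k: True}


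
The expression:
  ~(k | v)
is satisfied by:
  {v: False, k: False}


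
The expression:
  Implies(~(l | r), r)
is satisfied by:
  {r: True, l: True}
  {r: True, l: False}
  {l: True, r: False}


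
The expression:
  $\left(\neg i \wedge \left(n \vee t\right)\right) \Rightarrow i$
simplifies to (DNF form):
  $i \vee \left(\neg n \wedge \neg t\right)$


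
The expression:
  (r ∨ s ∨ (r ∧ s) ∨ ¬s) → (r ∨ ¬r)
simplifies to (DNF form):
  True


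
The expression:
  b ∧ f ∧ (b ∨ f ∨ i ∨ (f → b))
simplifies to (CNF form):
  b ∧ f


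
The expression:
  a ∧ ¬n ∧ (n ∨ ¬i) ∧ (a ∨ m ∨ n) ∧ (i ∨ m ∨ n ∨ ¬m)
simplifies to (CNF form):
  a ∧ ¬i ∧ ¬n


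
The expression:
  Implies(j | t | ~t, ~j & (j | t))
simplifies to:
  t & ~j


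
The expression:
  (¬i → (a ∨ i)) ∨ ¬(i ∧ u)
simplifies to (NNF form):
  True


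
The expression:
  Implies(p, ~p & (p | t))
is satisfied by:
  {p: False}


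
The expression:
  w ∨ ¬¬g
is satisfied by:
  {g: True, w: True}
  {g: True, w: False}
  {w: True, g: False}


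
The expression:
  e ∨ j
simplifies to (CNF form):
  e ∨ j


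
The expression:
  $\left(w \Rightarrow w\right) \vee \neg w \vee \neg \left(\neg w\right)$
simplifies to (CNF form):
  $\text{True}$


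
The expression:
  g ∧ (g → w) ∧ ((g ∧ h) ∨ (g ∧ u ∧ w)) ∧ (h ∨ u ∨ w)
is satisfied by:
  {u: True, h: True, w: True, g: True}
  {u: True, w: True, g: True, h: False}
  {h: True, w: True, g: True, u: False}


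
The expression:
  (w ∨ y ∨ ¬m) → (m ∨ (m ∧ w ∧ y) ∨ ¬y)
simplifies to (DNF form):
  m ∨ ¬y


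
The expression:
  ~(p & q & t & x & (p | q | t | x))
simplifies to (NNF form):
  ~p | ~q | ~t | ~x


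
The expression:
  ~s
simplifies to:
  ~s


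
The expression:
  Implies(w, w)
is always true.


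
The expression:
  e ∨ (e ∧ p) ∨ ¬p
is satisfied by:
  {e: True, p: False}
  {p: False, e: False}
  {p: True, e: True}


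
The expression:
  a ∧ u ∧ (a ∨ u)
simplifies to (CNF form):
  a ∧ u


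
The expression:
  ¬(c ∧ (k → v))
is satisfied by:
  {k: True, c: False, v: False}
  {k: False, c: False, v: False}
  {v: True, k: True, c: False}
  {v: True, k: False, c: False}
  {c: True, k: True, v: False}


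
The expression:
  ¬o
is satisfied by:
  {o: False}


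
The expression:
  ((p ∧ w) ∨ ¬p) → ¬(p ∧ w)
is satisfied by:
  {p: False, w: False}
  {w: True, p: False}
  {p: True, w: False}


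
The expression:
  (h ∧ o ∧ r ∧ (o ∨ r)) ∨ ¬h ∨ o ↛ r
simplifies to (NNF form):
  o ∨ ¬h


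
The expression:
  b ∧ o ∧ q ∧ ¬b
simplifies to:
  False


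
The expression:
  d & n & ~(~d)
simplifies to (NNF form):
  d & n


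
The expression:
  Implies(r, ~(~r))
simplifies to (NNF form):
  True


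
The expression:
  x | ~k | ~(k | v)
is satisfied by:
  {x: True, k: False}
  {k: False, x: False}
  {k: True, x: True}


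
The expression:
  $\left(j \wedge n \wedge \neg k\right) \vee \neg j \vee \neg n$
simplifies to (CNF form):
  $\neg j \vee \neg k \vee \neg n$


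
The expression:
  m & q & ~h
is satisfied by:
  {m: True, q: True, h: False}


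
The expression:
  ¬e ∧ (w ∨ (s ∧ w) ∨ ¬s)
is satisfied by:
  {w: True, e: False, s: False}
  {e: False, s: False, w: False}
  {w: True, s: True, e: False}


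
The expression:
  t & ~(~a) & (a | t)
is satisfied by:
  {t: True, a: True}


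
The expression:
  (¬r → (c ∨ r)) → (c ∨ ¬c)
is always true.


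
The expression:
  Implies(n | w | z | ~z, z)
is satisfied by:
  {z: True}


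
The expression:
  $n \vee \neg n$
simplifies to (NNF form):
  $\text{True}$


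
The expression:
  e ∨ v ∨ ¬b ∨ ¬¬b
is always true.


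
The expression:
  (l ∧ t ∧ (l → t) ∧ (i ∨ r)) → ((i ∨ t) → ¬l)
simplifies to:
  (¬i ∧ ¬r) ∨ ¬l ∨ ¬t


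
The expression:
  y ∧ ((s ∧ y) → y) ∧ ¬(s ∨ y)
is never true.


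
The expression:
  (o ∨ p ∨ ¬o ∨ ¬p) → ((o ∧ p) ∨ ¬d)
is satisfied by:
  {p: True, o: True, d: False}
  {p: True, o: False, d: False}
  {o: True, p: False, d: False}
  {p: False, o: False, d: False}
  {d: True, p: True, o: True}


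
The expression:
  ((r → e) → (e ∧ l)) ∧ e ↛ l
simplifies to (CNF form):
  False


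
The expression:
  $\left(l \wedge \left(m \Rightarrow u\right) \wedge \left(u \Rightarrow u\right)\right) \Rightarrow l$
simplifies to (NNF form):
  $\text{True}$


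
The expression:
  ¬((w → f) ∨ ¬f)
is never true.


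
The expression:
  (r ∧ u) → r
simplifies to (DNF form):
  True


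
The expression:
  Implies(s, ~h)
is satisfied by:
  {s: False, h: False}
  {h: True, s: False}
  {s: True, h: False}


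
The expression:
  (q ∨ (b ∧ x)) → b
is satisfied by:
  {b: True, q: False}
  {q: False, b: False}
  {q: True, b: True}


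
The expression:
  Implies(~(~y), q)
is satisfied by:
  {q: True, y: False}
  {y: False, q: False}
  {y: True, q: True}


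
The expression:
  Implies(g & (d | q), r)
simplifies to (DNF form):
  r | ~g | (~d & ~q)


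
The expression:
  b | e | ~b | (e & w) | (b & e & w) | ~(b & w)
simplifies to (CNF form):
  True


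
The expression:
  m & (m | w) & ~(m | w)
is never true.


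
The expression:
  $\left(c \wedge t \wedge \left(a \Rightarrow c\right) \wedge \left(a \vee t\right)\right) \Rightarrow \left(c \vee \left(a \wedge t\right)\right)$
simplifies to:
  $\text{True}$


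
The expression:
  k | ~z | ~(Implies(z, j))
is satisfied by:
  {k: True, z: False, j: False}
  {z: False, j: False, k: False}
  {j: True, k: True, z: False}
  {j: True, z: False, k: False}
  {k: True, z: True, j: False}
  {z: True, k: False, j: False}
  {j: True, z: True, k: True}


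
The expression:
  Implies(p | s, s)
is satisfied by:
  {s: True, p: False}
  {p: False, s: False}
  {p: True, s: True}


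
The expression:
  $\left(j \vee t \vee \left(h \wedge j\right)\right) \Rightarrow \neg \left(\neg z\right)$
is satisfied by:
  {z: True, t: False, j: False}
  {j: True, z: True, t: False}
  {z: True, t: True, j: False}
  {j: True, z: True, t: True}
  {j: False, t: False, z: False}


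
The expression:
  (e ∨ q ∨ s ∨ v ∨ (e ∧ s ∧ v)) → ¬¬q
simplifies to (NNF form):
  q ∨ (¬e ∧ ¬s ∧ ¬v)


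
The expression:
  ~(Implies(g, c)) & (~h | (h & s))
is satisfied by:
  {g: True, s: True, h: False, c: False}
  {g: True, h: False, s: False, c: False}
  {g: True, s: True, h: True, c: False}


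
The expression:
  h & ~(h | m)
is never true.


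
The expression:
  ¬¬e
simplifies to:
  e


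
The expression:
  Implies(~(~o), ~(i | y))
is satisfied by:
  {y: False, o: False, i: False}
  {i: True, y: False, o: False}
  {y: True, i: False, o: False}
  {i: True, y: True, o: False}
  {o: True, i: False, y: False}


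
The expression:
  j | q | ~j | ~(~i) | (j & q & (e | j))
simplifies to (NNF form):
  True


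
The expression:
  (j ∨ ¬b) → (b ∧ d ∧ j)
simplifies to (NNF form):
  b ∧ (d ∨ ¬j)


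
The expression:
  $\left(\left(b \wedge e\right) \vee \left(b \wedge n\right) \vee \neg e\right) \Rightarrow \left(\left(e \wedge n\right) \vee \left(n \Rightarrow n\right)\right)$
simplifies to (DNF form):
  $\text{True}$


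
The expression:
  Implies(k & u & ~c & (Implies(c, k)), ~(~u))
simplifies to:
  True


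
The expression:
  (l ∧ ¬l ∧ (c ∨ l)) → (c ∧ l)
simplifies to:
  True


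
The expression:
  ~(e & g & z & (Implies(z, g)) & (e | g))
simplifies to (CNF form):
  ~e | ~g | ~z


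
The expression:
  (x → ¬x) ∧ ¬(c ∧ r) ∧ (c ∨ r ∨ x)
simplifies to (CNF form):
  ¬x ∧ (c ∨ r) ∧ (¬c ∨ ¬r)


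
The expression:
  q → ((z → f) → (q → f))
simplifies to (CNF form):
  f ∨ z ∨ ¬q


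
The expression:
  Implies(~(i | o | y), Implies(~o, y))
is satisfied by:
  {i: True, y: True, o: True}
  {i: True, y: True, o: False}
  {i: True, o: True, y: False}
  {i: True, o: False, y: False}
  {y: True, o: True, i: False}
  {y: True, o: False, i: False}
  {o: True, y: False, i: False}


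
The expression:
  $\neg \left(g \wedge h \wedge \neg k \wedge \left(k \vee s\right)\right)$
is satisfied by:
  {k: True, s: False, g: False, h: False}
  {h: False, s: False, k: False, g: False}
  {h: True, k: True, s: False, g: False}
  {h: True, s: False, k: False, g: False}
  {g: True, k: True, h: False, s: False}
  {g: True, h: False, s: False, k: False}
  {g: True, h: True, k: True, s: False}
  {g: True, h: True, s: False, k: False}
  {k: True, s: True, g: False, h: False}
  {s: True, g: False, k: False, h: False}
  {h: True, s: True, k: True, g: False}
  {h: True, s: True, g: False, k: False}
  {k: True, s: True, g: True, h: False}
  {s: True, g: True, h: False, k: False}
  {h: True, s: True, g: True, k: True}


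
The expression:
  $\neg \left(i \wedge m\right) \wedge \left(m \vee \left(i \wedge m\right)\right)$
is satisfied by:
  {m: True, i: False}


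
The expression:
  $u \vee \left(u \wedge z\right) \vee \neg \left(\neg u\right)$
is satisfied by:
  {u: True}


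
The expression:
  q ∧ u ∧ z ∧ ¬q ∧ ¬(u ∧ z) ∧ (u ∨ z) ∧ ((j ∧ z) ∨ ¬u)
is never true.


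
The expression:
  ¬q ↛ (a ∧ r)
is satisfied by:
  {q: False, a: False, r: False}
  {r: True, q: False, a: False}
  {a: True, q: False, r: False}


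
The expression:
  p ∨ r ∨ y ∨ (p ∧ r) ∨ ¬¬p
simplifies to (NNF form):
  p ∨ r ∨ y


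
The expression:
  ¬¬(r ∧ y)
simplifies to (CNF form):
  r ∧ y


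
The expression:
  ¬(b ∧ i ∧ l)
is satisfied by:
  {l: False, b: False, i: False}
  {i: True, l: False, b: False}
  {b: True, l: False, i: False}
  {i: True, b: True, l: False}
  {l: True, i: False, b: False}
  {i: True, l: True, b: False}
  {b: True, l: True, i: False}


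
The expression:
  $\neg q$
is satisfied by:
  {q: False}


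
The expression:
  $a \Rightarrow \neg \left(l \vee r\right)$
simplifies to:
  $\left(\neg l \wedge \neg r\right) \vee \neg a$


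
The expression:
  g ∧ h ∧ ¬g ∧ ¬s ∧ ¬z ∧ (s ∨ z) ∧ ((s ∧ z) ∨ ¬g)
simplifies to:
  False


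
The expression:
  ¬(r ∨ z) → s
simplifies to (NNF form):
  r ∨ s ∨ z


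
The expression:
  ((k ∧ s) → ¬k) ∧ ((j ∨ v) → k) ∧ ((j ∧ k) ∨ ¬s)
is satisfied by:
  {k: True, v: False, s: False, j: False}
  {j: True, k: True, v: False, s: False}
  {k: True, v: True, j: False, s: False}
  {j: True, k: True, v: True, s: False}
  {j: False, v: False, k: False, s: False}


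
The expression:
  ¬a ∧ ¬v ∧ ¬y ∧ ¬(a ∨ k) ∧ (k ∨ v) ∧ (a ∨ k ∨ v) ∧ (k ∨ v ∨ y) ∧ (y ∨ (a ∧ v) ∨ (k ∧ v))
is never true.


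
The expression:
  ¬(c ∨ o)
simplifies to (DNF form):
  ¬c ∧ ¬o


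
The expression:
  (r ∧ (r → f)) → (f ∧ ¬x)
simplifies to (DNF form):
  ¬f ∨ ¬r ∨ ¬x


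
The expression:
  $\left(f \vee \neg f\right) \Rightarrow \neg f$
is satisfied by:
  {f: False}


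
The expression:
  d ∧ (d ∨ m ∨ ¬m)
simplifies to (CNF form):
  d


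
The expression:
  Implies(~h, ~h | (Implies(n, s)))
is always true.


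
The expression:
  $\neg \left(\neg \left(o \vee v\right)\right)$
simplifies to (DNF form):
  $o \vee v$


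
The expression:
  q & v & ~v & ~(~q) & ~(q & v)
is never true.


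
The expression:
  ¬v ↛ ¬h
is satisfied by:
  {h: True, v: False}


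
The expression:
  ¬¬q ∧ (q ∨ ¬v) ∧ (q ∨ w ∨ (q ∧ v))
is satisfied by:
  {q: True}


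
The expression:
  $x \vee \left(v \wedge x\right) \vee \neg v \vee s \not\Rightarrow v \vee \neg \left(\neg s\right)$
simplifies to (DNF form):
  $s \vee x \vee \neg v$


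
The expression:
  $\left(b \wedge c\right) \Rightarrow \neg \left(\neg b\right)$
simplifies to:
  $\text{True}$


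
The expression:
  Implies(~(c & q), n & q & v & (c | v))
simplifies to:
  q & (c | n) & (c | v)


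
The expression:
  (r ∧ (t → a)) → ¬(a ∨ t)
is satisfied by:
  {a: False, r: False}
  {r: True, a: False}
  {a: True, r: False}


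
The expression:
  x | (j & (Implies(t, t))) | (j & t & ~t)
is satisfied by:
  {x: True, j: True}
  {x: True, j: False}
  {j: True, x: False}


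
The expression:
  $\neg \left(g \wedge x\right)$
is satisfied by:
  {g: False, x: False}
  {x: True, g: False}
  {g: True, x: False}


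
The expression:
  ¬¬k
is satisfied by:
  {k: True}


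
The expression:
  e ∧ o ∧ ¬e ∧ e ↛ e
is never true.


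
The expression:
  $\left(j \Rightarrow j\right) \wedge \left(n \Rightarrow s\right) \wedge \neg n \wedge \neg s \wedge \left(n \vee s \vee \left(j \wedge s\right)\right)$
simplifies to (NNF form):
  $\text{False}$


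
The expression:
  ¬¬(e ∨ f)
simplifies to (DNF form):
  e ∨ f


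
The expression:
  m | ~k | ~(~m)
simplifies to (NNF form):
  m | ~k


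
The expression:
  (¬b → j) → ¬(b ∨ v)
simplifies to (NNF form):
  ¬b ∧ (¬j ∨ ¬v)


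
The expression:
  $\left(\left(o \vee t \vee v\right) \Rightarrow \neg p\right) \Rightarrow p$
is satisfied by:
  {p: True}


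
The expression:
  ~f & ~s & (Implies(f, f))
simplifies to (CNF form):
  ~f & ~s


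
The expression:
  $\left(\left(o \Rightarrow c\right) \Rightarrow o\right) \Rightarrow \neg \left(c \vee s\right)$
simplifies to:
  $\left(\neg c \wedge \neg s\right) \vee \neg o$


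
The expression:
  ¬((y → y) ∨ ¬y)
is never true.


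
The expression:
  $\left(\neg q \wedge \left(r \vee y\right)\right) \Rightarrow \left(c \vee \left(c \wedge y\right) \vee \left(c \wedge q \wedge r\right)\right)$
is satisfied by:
  {q: True, c: True, r: False, y: False}
  {y: True, q: True, c: True, r: False}
  {q: True, c: True, r: True, y: False}
  {y: True, q: True, c: True, r: True}
  {q: True, r: False, c: False, y: False}
  {q: True, y: True, r: False, c: False}
  {q: True, r: True, c: False, y: False}
  {q: True, y: True, r: True, c: False}
  {c: True, y: False, r: False, q: False}
  {y: True, c: True, r: False, q: False}
  {c: True, r: True, y: False, q: False}
  {y: True, c: True, r: True, q: False}
  {y: False, r: False, c: False, q: False}


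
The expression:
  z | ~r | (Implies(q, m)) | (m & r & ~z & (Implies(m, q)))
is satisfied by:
  {m: True, z: True, q: False, r: False}
  {m: True, z: False, q: False, r: False}
  {z: True, m: False, q: False, r: False}
  {m: False, z: False, q: False, r: False}
  {r: True, m: True, z: True, q: False}
  {r: True, m: True, z: False, q: False}
  {r: True, z: True, m: False, q: False}
  {r: True, z: False, m: False, q: False}
  {m: True, q: True, z: True, r: False}
  {m: True, q: True, z: False, r: False}
  {q: True, z: True, m: False, r: False}
  {q: True, m: False, z: False, r: False}
  {r: True, q: True, m: True, z: True}
  {r: True, q: True, m: True, z: False}
  {r: True, q: True, z: True, m: False}


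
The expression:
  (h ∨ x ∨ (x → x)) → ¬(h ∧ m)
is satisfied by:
  {h: False, m: False}
  {m: True, h: False}
  {h: True, m: False}


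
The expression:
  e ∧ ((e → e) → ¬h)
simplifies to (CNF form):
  e ∧ ¬h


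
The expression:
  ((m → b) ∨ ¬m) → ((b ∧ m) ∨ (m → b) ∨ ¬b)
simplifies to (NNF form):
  True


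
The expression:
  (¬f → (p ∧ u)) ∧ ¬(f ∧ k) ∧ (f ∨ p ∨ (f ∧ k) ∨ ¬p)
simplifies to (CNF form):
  (f ∨ p) ∧ (f ∨ u) ∧ (¬f ∨ ¬k)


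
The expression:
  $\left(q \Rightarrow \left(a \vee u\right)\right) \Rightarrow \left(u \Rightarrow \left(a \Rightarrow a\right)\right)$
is always true.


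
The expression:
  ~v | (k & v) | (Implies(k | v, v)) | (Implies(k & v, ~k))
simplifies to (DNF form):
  True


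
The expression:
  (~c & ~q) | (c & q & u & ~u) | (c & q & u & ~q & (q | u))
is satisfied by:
  {q: False, c: False}


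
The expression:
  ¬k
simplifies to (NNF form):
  ¬k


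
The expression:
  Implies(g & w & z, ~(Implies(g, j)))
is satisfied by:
  {w: False, z: False, g: False, j: False}
  {j: True, w: False, z: False, g: False}
  {g: True, w: False, z: False, j: False}
  {j: True, g: True, w: False, z: False}
  {z: True, j: False, w: False, g: False}
  {j: True, z: True, w: False, g: False}
  {g: True, z: True, j: False, w: False}
  {j: True, g: True, z: True, w: False}
  {w: True, g: False, z: False, j: False}
  {j: True, w: True, g: False, z: False}
  {g: True, w: True, j: False, z: False}
  {j: True, g: True, w: True, z: False}
  {z: True, w: True, g: False, j: False}
  {j: True, z: True, w: True, g: False}
  {g: True, z: True, w: True, j: False}


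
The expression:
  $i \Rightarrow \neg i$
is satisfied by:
  {i: False}


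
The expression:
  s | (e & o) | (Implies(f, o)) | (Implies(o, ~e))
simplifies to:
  True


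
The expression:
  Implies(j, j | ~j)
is always true.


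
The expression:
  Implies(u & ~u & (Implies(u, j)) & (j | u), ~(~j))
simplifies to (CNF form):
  True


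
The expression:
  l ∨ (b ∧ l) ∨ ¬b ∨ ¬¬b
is always true.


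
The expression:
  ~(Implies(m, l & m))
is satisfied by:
  {m: True, l: False}


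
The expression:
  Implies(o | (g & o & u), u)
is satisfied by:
  {u: True, o: False}
  {o: False, u: False}
  {o: True, u: True}


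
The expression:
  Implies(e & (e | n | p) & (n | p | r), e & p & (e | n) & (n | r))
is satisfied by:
  {r: True, p: True, n: True, e: False}
  {r: True, p: True, n: False, e: False}
  {p: True, n: True, e: False, r: False}
  {p: True, n: False, e: False, r: False}
  {r: True, n: True, e: False, p: False}
  {r: True, n: False, e: False, p: False}
  {n: True, r: False, e: False, p: False}
  {n: False, r: False, e: False, p: False}
  {r: True, p: True, e: True, n: True}
  {r: True, p: True, e: True, n: False}
  {p: True, e: True, n: True, r: False}
  {e: True, r: False, n: False, p: False}
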